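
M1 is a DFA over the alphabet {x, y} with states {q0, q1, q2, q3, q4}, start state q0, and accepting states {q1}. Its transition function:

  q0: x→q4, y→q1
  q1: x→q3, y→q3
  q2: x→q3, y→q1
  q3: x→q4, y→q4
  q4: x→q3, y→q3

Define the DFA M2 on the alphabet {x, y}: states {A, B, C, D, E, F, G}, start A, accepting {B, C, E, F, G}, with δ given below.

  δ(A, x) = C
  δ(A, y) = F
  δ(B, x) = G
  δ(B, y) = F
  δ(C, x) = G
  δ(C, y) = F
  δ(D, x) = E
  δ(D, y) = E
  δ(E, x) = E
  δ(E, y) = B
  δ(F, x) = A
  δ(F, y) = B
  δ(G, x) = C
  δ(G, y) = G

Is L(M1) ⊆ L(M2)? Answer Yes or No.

Exploring the product automaton M1 × M2 from the start pair (q0, A), following both machines on each input symbol, reaches 12 state pairs: (q0, A), (q4, C), (q1, F), (q3, G), (q3, F), (q3, A), (q3, B), (q4, G), (q4, A), (q4, B), (q4, F), (q3, C).
M1 accepts in {q1} and M2 accepts in {B, C, E, F, G}. The reachable pairs whose M1-component is accepting are (q1, F); in each of them the M2-component is accepting too, so the product for L(M1) \ L(M2) (M1-component accepting, M2-component rejecting) has no reachable accepting pair and the difference is empty.
Hence every string in L(M1) is also in L(M2).

Yes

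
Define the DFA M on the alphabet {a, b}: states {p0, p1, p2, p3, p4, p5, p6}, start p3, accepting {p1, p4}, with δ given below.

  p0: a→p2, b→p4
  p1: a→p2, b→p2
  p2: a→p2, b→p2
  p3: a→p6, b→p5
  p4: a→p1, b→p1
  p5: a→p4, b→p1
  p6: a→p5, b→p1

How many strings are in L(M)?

The useful subgraph on states {p1, p3, p4, p5, p6} is acyclic, so L(M) is finite; the longest accepting path visits 5 useful states, giving maximum string length 4.
Counting accepting paths from p3 by length: 3 of length 2, 4 of length 3, 2 of length 4. Total 9.

9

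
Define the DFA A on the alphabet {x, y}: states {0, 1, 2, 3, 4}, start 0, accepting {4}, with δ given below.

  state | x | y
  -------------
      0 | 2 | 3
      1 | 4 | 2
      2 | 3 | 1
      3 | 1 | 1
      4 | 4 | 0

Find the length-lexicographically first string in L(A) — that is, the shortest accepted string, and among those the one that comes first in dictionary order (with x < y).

xyx

A breadth-first search from 0 reaches an accepting state first via the path 0 → 2 → 1 → 4 on input xyx.
No string of length < 3 is accepted (BFS exhausts all shorter strings without reaching an accepting state), and xyx is the lexicographically least accepting string of length 3.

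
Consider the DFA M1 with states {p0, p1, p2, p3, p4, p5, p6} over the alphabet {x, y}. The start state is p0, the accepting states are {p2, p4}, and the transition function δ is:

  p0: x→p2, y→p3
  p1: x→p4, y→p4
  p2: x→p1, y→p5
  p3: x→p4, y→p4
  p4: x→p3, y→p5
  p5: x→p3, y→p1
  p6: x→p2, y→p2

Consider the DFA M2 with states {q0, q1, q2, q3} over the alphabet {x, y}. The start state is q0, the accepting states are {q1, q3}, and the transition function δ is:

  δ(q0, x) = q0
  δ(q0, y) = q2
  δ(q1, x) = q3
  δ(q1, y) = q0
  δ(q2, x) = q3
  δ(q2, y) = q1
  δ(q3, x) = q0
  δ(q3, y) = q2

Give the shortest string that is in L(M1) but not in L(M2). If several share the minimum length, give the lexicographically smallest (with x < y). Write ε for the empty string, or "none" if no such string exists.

The string x is accepted by M1 but not by M2.
No shorter string lies in the difference, and x is the lexicographically first length-1 string in L(M1) \ L(M2).

x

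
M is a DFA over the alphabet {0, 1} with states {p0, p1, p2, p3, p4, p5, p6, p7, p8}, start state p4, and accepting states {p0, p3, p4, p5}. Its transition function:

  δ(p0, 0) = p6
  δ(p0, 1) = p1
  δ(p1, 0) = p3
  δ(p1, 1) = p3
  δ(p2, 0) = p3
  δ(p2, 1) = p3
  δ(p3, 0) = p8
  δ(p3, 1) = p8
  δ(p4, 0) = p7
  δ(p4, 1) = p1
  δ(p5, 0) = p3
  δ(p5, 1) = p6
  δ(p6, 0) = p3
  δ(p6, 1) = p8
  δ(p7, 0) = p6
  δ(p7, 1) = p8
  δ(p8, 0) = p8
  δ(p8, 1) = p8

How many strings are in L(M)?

4

The useful subgraph on states {p1, p3, p4, p6, p7} is acyclic, so L(M) is finite; the longest accepting path visits 4 useful states, giving maximum string length 3.
Counting accepting paths from p4 by length: 1 of length 0, 2 of length 2, 1 of length 3. Total 4.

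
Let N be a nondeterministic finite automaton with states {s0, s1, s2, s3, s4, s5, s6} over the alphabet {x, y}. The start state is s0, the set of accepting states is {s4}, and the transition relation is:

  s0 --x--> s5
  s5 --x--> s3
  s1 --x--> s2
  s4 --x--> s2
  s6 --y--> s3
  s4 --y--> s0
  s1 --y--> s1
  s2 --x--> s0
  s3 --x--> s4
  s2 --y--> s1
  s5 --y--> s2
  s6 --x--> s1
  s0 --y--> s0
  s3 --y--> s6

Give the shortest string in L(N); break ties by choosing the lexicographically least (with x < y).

A breadth-first search from s0 reaches an accepting state first via the path s0 → s5 → s3 → s4 on input xxx.
No string of length < 3 is accepted (BFS exhausts all shorter strings without reaching an accepting state), and xxx is the lexicographically least accepting string of length 3.

xxx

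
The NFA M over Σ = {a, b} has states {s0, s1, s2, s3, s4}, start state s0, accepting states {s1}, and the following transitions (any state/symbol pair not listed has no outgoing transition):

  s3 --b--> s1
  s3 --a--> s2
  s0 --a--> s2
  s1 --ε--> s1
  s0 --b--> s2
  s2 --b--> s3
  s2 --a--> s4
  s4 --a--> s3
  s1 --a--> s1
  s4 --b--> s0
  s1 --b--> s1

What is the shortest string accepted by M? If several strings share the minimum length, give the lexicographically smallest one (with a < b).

A breadth-first search from s0 reaches an accepting state first via the path s0 → s2 → s3 → s1 on input abb.
No string of length < 3 is accepted (BFS exhausts all shorter strings without reaching an accepting state), and abb is the lexicographically least accepting string of length 3.

abb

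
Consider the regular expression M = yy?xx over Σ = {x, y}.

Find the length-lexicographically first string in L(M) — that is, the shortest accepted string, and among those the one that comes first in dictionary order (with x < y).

By inspection of the expression, no string of length less than 3 matches, and yxx is the lexicographically first match of length 3.

yxx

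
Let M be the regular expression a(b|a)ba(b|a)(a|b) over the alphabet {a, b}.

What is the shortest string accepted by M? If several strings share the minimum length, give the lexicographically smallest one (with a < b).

By inspection of the expression, no string of length less than 6 matches, and aabaaa is the lexicographically first match of length 6.

aabaaa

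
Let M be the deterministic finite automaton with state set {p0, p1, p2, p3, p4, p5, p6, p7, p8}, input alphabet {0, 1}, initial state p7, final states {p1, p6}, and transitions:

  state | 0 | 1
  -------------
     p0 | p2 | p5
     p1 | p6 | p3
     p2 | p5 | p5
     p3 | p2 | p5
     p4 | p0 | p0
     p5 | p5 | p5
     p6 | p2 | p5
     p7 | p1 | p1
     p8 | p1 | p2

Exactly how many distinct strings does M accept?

The useful subgraph on states {p1, p6, p7} is acyclic, so L(M) is finite; the longest accepting path visits 3 useful states, giving maximum string length 2.
Counting accepting paths from p7 by length: 2 of length 1, 2 of length 2. Total 4.

4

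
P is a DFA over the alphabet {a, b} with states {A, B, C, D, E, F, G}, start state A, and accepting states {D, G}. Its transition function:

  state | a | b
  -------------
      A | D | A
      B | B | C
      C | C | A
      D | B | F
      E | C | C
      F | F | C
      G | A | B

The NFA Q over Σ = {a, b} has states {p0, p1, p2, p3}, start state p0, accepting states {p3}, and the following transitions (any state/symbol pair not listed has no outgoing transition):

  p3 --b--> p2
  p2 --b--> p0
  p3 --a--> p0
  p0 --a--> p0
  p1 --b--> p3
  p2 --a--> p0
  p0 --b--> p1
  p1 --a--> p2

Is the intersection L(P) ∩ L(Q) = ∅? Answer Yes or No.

Exploring the product automaton P × Q from the start pair (A, p0), following both machines on each input symbol, reaches 14 state pairs: (A, p0), (D, p0), (A, p1), (B, p0), (F, p1), (D, p2), (A, p3), (C, p1), (F, p2), (C, p3), (F, p0), (A, p2), (C, p2), (C, p0).
P accepts in {D, G} and Q accepts in {p3}; no reachable pair has both components accepting, so no string drives both machines to acceptance simultaneously and L(P) ∩ L(Q) = ∅.
So no string is accepted by both, and the intersection is empty.

Yes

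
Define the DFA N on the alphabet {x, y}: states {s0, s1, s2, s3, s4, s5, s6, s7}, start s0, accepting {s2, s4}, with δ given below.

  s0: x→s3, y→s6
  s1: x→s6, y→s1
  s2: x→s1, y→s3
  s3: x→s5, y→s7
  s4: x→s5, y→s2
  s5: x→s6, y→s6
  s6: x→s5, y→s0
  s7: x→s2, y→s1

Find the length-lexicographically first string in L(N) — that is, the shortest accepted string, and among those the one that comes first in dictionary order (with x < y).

xyx

A breadth-first search from s0 reaches an accepting state first via the path s0 → s3 → s7 → s2 on input xyx.
No string of length < 3 is accepted (BFS exhausts all shorter strings without reaching an accepting state), and xyx is the lexicographically least accepting string of length 3.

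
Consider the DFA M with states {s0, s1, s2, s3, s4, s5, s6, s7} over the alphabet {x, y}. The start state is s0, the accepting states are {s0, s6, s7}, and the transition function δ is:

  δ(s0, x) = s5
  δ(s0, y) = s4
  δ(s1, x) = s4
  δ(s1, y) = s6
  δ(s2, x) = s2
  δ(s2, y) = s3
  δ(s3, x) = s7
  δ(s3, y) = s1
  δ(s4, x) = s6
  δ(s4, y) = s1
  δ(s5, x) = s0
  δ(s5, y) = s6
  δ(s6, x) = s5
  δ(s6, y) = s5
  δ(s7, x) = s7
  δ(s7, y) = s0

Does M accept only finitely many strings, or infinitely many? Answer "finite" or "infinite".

infinite

State s4 is reachable from the start and can reach an accepting state, and it lies on the cycle s4 → s1 → s4.
Traversing that cycle any number of times yields accepted strings of unbounded length, so the language is infinite.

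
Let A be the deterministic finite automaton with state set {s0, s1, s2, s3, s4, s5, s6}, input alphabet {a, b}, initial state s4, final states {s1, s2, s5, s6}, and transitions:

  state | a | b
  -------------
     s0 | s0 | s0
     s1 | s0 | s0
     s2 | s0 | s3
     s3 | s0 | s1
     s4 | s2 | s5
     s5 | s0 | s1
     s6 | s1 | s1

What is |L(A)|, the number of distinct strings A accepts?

4

The useful subgraph on states {s1, s2, s3, s4, s5} is acyclic, so L(A) is finite; the longest accepting path visits 4 useful states, giving maximum string length 3.
Counting accepting paths from s4 by length: 2 of length 1, 1 of length 2, 1 of length 3. Total 4.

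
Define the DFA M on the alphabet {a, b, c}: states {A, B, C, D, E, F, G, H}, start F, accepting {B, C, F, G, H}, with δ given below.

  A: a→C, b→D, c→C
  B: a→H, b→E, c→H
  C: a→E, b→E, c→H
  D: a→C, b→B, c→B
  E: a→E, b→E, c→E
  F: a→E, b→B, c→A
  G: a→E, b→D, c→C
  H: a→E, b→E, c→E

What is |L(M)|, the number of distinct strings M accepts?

The useful subgraph on states {A, B, C, D, F, H} is acyclic, so L(M) is finite; the longest accepting path visits 5 useful states, giving maximum string length 4.
Counting accepting paths from F by length: 1 of length 0, 1 of length 1, 4 of length 2, 5 of length 3, 5 of length 4. Total 16.

16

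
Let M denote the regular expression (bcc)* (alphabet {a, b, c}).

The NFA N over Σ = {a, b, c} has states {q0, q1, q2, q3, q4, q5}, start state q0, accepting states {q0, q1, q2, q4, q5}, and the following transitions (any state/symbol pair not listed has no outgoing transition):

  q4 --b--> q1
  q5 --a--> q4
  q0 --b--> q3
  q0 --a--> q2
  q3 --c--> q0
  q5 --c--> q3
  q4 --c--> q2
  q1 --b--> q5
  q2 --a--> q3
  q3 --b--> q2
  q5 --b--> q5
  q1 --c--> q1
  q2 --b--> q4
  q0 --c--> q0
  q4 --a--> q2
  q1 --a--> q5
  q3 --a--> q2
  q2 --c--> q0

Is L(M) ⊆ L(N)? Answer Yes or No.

Converting the expression M to a DFA (subset construction, then merging equivalent states) gives the minimal DFA with states {m0, m1, m2, m3}, start state m0, accepting states {m0} and transitions m0: a→m1, b→m2, c→m1; m1: a→m1, b→m1, c→m1; m2: a→m1, b→m1, c→m3; m3: a→m1, b→m1, c→m0.
Exploring the product automaton M × N from the start pair (m0, q0), following both machines on each input symbol, reaches 9 state pairs: (m0, q0), (m1, q2), (m2, q3), (m1, q0), (m1, q3), (m1, q4), (m3, q0), (m1, q1), (m1, q5).
M accepts in {m0} and N accepts in {q0, q1, q2, q4, q5}. The reachable pairs whose M-component is accepting are (m0, q0); in each of them the N-component is accepting too, so the product for L(M) \ L(N) (M-component accepting, N-component rejecting) has no reachable accepting pair and the difference is empty.
Hence every string in L(M) is also in L(N).

Yes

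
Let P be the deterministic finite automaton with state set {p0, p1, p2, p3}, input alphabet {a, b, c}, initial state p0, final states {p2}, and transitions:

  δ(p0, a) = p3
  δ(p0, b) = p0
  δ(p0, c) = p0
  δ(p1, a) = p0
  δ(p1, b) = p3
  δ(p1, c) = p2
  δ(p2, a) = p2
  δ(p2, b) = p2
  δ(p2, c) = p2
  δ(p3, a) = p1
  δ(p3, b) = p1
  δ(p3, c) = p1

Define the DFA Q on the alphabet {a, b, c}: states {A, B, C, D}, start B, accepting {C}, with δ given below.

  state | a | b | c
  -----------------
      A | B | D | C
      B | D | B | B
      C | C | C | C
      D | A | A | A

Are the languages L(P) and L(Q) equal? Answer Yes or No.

Yes

Exploring the product automaton P × Q from the start pair (p0, B), following both machines on each input symbol, reaches 4 state pairs: (p0, B), (p3, D), (p1, A), (p2, C).
P accepts in {p2} and Q accepts in {C}. In every reachable pair the two components are either both accepting — (p2, C) — or both non-accepting, so no string is accepted by exactly one of the machines: L(P) \ L(Q) and L(Q) \ L(P) are both empty.
Hence every string is accepted by P iff it is accepted by Q, and the two languages coincide.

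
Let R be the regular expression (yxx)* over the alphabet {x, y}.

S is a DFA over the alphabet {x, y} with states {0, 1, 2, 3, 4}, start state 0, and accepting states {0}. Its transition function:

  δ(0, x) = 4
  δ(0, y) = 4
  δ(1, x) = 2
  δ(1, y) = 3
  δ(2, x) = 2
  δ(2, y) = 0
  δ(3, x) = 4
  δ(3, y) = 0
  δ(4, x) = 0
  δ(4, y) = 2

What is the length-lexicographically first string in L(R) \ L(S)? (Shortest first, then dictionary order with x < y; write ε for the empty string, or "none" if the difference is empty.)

yxx

The string yxx is accepted by R but not by S.
No shorter string lies in the difference, and yxx is the lexicographically first length-3 string in L(R) \ L(S).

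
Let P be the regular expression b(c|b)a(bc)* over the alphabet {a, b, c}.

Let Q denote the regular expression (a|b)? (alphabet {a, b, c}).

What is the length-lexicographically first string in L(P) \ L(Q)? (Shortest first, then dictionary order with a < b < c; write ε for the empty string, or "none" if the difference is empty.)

bba

The string bba is accepted by P but not by Q.
No shorter string lies in the difference, and bba is the lexicographically first length-3 string in L(P) \ L(Q).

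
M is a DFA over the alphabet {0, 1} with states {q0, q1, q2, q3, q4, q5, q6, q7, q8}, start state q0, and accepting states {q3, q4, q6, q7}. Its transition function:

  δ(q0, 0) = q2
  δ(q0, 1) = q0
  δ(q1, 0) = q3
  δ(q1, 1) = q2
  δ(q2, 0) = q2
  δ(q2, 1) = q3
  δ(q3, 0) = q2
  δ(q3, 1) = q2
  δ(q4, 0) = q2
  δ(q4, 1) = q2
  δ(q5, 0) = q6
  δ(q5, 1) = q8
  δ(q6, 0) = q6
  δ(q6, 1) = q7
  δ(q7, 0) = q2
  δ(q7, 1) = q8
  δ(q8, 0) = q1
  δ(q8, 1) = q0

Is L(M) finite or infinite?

infinite

State q0 is reachable from the start and can reach an accepting state, and it lies on the cycle q0 → q0.
Traversing that cycle any number of times yields accepted strings of unbounded length, so the language is infinite.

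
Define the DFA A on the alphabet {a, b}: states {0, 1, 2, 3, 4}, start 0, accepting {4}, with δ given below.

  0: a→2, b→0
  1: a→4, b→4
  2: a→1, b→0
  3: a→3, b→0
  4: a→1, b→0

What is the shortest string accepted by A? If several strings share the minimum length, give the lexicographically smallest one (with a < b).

aaa

A breadth-first search from 0 reaches an accepting state first via the path 0 → 2 → 1 → 4 on input aaa.
No string of length < 3 is accepted (BFS exhausts all shorter strings without reaching an accepting state), and aaa is the lexicographically least accepting string of length 3.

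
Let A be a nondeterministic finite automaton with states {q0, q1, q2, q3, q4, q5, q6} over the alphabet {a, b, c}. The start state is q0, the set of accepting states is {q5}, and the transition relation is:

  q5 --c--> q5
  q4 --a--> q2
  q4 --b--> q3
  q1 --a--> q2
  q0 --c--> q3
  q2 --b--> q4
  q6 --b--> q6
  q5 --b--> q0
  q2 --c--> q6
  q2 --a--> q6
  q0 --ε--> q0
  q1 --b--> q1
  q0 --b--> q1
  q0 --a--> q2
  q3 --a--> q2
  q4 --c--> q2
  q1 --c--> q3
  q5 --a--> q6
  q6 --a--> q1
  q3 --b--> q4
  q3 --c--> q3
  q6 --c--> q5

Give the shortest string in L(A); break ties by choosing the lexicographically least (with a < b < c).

A breadth-first search from q0 reaches an accepting state first via the path q0 → q2 → q6 → q5 on input aac.
No string of length < 3 is accepted (BFS exhausts all shorter strings without reaching an accepting state), and aac is the lexicographically least accepting string of length 3.

aac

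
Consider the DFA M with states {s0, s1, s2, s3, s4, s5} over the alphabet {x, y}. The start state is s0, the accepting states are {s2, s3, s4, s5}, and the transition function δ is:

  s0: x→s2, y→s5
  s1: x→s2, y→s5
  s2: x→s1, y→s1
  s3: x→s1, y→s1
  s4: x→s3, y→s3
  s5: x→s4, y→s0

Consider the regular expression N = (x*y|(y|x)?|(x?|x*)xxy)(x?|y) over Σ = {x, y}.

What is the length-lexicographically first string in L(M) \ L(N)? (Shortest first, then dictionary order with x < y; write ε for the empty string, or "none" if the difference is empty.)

xxx

The string xxx is accepted by M but not by N.
No shorter string lies in the difference, and xxx is the lexicographically first length-3 string in L(M) \ L(N).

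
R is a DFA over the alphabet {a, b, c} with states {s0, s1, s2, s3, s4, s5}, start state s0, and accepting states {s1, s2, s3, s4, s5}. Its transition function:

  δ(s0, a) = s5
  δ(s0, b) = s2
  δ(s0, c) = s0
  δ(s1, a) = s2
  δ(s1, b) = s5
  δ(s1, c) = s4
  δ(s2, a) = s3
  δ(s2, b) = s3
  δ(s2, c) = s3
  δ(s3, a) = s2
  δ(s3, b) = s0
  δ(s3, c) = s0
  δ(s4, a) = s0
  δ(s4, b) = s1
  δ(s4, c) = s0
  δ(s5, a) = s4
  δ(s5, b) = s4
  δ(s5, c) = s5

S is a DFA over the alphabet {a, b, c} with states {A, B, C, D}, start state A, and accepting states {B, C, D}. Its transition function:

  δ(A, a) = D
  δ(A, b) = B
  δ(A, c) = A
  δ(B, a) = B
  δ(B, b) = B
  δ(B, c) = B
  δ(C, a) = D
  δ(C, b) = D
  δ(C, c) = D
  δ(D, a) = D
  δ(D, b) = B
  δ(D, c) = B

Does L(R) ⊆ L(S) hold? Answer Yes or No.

Yes

Exploring the product automaton R × S from the start pair (s0, A), following both machines on each input symbol, reaches 10 state pairs: (s0, A), (s5, D), (s2, B), (s4, D), (s4, B), (s5, B), (s3, B), (s0, D), (s1, B), (s0, B).
R accepts in {s1, s2, s3, s4, s5} and S accepts in {B, C, D}. The reachable pairs whose R-component is accepting are (s5, D), (s2, B), (s4, D), (s4, B), (s5, B), (s3, B), (s1, B); in each of them the S-component is accepting too, so the product for L(R) \ L(S) (R-component accepting, S-component rejecting) has no reachable accepting pair and the difference is empty.
Hence every string in L(R) is also in L(S).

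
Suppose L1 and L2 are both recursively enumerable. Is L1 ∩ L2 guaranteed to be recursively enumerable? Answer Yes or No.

Yes

Run the recogniser for L₁; if it accepts, run the recogniser for L₂ and accept if that accepts too. If either runs forever the input is never accepted, which is all a recogniser needs.
So the recursively enumerable languages are closed under intersection.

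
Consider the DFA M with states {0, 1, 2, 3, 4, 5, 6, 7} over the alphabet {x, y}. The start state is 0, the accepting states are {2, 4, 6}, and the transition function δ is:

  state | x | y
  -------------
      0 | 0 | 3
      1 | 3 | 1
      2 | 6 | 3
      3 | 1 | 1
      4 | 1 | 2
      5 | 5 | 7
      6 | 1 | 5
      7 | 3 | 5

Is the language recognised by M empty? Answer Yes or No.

Yes

The states reachable from the start state are {0, 1, 3}.
None of the accepting states {2, 4, 6} is reachable, so no string is accepted and L(M) = ∅.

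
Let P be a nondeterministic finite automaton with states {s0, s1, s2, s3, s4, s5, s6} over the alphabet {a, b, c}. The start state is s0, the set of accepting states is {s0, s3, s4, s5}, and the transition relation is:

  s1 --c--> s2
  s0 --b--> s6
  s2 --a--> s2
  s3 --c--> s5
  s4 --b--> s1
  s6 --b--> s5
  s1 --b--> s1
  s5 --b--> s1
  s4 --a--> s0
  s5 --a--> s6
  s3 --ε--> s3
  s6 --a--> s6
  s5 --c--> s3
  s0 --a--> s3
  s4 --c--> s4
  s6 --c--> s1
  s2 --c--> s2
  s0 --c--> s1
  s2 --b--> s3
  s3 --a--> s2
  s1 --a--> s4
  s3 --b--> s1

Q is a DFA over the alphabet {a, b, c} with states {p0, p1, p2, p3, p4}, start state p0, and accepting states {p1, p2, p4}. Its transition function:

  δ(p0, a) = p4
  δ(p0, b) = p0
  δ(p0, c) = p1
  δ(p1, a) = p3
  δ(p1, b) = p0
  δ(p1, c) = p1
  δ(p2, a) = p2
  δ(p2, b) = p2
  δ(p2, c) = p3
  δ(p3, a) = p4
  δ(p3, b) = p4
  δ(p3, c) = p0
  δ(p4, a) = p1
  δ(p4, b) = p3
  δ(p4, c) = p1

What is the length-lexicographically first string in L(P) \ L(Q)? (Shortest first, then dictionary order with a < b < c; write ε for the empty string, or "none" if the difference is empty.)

ε

The empty string ε is accepted by P but not by Q.
Since ε is the unique shortest string, it is the required witness.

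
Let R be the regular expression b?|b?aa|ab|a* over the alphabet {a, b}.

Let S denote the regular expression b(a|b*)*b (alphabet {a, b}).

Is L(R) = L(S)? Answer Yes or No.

The empty string ε is accepted by R but rejected by S.
So L(R) ≠ L(S).

No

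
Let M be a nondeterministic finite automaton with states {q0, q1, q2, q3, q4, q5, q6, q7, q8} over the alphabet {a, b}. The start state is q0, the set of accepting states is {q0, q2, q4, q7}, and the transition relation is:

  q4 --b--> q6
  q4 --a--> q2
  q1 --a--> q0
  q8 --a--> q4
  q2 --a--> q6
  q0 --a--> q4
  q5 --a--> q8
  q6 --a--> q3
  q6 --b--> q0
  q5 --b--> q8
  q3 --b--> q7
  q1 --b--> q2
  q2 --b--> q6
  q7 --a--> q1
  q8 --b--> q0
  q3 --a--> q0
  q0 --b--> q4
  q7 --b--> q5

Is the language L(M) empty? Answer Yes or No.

No

The empty string ε is accepted: the run q0 ends in the accepting state q0.
Since at least one string is accepted, L(M) is not empty.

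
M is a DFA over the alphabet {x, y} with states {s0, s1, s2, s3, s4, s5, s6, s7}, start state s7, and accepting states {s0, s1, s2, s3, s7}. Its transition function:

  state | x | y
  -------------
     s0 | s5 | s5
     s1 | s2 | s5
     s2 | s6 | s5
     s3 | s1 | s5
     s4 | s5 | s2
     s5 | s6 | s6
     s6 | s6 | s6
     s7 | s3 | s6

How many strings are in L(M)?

The useful subgraph on states {s1, s2, s3, s7} is acyclic, so L(M) is finite; the longest accepting path visits 4 useful states, giving maximum string length 3.
Counting accepting paths from s7 by length: 1 of length 0, 1 of length 1, 1 of length 2, 1 of length 3. Total 4.

4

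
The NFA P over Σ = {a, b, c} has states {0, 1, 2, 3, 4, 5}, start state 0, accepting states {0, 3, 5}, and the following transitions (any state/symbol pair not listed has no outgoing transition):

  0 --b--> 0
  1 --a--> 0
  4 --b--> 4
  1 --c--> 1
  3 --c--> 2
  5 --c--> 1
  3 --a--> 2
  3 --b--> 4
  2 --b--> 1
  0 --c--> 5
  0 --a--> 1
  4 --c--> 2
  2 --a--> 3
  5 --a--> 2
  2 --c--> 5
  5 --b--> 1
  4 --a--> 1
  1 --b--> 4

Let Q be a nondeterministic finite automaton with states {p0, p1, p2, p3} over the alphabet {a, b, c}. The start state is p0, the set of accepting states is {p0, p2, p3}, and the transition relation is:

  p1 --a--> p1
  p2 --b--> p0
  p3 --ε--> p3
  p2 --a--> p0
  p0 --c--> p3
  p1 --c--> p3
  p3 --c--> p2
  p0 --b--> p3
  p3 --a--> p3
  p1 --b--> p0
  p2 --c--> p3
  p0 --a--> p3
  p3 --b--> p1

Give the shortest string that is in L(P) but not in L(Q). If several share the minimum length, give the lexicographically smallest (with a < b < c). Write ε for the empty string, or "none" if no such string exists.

bb

The string bb is accepted by P but not by Q.
No shorter string lies in the difference, and bb is the lexicographically first length-2 string in L(P) \ L(Q).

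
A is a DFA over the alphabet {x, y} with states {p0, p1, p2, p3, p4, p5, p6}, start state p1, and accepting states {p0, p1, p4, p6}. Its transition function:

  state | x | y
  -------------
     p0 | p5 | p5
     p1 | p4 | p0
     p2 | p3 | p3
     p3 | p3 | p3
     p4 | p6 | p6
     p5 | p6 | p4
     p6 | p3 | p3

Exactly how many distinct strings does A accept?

The useful subgraph on states {p0, p1, p4, p5, p6} is acyclic, so L(A) is finite; the longest accepting path visits 5 useful states, giving maximum string length 4.
Counting accepting paths from p1 by length: 1 of length 0, 2 of length 1, 2 of length 2, 4 of length 3, 4 of length 4. Total 13.

13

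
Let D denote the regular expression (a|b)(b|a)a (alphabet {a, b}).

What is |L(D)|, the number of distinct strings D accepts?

The expression has no Kleene star, so L(D) is finite. Expanding the alternatives gives {aaa, aba, baa, bba}.
That is 4 of length 3: 4 strings in all.

4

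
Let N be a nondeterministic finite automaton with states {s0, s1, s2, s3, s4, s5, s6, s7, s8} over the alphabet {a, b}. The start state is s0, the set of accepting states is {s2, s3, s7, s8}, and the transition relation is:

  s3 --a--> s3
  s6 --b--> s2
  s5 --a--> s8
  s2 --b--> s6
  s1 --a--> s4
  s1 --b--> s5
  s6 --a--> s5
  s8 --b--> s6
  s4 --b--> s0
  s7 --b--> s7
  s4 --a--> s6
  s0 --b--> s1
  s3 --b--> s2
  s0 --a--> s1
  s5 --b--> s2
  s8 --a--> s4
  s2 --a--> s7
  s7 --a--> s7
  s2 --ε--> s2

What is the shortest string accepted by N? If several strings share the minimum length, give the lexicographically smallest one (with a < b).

A breadth-first search from s0 reaches an accepting state first via the path s0 → s1 → s5 → s8 on input aba.
No string of length < 3 is accepted (BFS exhausts all shorter strings without reaching an accepting state), and aba is the lexicographically least accepting string of length 3.

aba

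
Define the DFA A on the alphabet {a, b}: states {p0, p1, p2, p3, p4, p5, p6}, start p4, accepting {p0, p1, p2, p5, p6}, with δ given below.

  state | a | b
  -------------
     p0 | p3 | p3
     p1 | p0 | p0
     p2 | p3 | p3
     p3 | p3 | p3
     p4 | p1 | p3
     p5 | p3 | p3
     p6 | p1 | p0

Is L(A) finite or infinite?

finite

The useful states (reachable from p4 and able to reach an accepting state) are {p0, p1, p4}.
Restricted to these states the transition graph has no cycle, so every accepting path has bounded length and L is finite.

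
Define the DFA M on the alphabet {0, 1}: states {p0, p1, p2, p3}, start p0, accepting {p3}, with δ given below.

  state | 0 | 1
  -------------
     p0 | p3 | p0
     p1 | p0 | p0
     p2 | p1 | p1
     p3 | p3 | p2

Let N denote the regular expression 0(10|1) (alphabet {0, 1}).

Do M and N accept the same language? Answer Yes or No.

No

The string 0 is accepted by M but rejected by N.
So L(M) ≠ L(N).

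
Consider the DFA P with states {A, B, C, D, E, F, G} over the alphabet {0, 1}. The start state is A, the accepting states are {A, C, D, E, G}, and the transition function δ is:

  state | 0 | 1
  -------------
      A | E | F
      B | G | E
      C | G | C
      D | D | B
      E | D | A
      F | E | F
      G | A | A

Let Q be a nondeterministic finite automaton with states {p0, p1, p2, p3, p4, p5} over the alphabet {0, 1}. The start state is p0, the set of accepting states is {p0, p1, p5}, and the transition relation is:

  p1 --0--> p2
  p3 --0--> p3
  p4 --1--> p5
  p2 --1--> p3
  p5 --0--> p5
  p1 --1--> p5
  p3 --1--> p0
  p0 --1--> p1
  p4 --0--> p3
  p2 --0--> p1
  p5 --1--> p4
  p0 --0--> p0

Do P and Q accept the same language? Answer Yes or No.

The string 10 is accepted by P but rejected by Q.
So L(P) ≠ L(Q).

No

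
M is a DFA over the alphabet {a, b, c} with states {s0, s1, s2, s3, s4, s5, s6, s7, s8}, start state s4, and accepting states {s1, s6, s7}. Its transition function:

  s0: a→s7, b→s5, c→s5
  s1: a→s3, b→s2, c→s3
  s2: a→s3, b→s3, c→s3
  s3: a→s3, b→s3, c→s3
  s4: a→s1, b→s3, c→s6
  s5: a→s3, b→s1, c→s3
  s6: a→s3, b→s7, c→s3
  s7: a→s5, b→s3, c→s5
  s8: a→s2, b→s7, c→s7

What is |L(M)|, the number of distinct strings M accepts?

5

The useful subgraph on states {s1, s4, s5, s6, s7} is acyclic, so L(M) is finite; the longest accepting path visits 5 useful states, giving maximum string length 4.
Counting accepting paths from s4 by length: 2 of length 1, 1 of length 2, 2 of length 4. Total 5.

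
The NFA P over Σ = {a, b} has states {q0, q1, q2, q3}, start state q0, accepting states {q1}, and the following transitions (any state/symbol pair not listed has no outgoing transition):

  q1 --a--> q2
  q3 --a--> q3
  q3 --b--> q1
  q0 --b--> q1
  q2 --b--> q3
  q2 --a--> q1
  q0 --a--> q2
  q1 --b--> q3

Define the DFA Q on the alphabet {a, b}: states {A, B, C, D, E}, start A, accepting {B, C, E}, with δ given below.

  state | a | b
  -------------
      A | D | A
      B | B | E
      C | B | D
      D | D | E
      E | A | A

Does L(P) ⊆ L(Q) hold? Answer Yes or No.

The string b is in L(P) but not in L(Q).
So L(P) ⊄ L(Q).

No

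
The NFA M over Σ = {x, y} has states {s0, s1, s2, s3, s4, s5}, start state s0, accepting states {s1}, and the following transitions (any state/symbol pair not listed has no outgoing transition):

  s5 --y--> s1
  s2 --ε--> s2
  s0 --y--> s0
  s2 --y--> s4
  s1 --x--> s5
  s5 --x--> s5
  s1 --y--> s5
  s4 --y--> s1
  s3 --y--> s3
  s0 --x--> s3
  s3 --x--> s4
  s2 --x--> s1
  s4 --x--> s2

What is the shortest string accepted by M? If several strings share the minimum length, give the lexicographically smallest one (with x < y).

xxy

A breadth-first search from s0 reaches an accepting state first via the path s0 → s3 → s4 → s1 on input xxy.
No string of length < 3 is accepted (BFS exhausts all shorter strings without reaching an accepting state), and xxy is the lexicographically least accepting string of length 3.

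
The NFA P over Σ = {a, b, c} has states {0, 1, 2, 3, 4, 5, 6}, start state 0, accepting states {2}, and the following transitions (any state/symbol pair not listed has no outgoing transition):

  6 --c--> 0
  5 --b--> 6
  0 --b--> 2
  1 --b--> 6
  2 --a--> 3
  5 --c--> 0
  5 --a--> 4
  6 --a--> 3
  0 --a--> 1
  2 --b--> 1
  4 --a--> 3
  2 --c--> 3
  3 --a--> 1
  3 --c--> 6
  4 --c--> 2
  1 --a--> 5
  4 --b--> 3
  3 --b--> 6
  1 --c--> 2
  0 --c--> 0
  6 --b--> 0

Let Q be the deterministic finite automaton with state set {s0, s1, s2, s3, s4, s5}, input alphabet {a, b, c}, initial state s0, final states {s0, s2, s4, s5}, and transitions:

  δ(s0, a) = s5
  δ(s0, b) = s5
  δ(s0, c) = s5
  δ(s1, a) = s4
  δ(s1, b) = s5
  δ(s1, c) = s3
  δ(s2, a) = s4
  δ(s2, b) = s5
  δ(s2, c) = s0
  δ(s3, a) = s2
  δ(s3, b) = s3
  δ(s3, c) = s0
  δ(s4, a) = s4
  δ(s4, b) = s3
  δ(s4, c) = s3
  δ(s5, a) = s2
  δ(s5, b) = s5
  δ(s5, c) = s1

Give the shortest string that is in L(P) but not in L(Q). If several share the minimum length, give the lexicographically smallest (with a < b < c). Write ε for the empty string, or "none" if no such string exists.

ac

The string ac is accepted by P but not by Q.
No shorter string lies in the difference, and ac is the lexicographically first length-2 string in L(P) \ L(Q).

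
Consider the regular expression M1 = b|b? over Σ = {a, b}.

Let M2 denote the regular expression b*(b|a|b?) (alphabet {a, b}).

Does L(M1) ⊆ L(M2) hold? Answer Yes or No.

Yes

Converting the expression M1 to a DFA (subset construction, then merging equivalent states) gives the minimal DFA with states {r0, r1, r2}, start state r0, accepting states {r0, r2} and transitions r0: a→r1, b→r2; r1: a→r1, b→r1; r2: a→r1, b→r1.
Converting the expression M2 to a DFA (subset construction, then merging equivalent states) gives the minimal DFA with states {t0, t1, t2}, start state t0, accepting states {t0, t1} and transitions t0: a→t1, b→t0; t1: a→t2, b→t2; t2: a→t2, b→t2.
Exploring the product automaton M1 × M2 from the start pair (r0, t0), following both machines on each input symbol, reaches 5 state pairs: (r0, t0), (r1, t1), (r2, t0), (r1, t2), (r1, t0).
M1 accepts in {r0, r2} and M2 accepts in {t0, t1}. The reachable pairs whose M1-component is accepting are (r0, t0), (r2, t0); in each of them the M2-component is accepting too, so the product for L(M1) \ L(M2) (M1-component accepting, M2-component rejecting) has no reachable accepting pair and the difference is empty.
Hence every string in L(M1) is also in L(M2).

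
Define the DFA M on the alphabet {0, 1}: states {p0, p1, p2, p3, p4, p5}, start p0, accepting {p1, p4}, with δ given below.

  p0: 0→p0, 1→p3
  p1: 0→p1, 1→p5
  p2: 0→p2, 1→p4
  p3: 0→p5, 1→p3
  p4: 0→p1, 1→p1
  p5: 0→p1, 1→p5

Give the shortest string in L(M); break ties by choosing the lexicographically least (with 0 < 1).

A breadth-first search from p0 reaches an accepting state first via the path p0 → p3 → p5 → p1 on input 100.
No string of length < 3 is accepted (BFS exhausts all shorter strings without reaching an accepting state), and 100 is the lexicographically least accepting string of length 3.

100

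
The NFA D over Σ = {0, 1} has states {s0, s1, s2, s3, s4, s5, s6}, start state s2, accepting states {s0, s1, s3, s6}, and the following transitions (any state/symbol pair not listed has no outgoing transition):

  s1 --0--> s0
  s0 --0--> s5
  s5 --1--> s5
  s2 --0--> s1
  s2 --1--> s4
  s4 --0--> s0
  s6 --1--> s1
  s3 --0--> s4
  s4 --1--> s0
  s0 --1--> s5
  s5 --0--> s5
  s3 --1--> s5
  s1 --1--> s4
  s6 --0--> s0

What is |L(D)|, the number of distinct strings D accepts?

6

The useful subgraph on states {s0, s1, s2, s4} is acyclic, so L(D) is finite; the longest accepting path visits 4 useful states, giving maximum string length 3.
Counting accepting paths from s2 by length: 1 of length 1, 3 of length 2, 2 of length 3. Total 6.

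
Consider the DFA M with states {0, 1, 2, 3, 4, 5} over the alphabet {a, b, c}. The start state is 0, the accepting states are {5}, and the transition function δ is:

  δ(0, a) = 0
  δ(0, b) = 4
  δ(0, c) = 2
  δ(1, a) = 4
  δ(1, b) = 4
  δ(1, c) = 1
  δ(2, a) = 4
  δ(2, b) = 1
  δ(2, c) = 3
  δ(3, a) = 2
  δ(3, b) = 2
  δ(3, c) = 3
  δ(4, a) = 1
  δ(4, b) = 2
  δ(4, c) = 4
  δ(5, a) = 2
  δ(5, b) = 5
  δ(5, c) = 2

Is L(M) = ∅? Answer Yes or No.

The states reachable from the start state are {0, 1, 2, 3, 4}.
None of the accepting states {5} is reachable, so no string is accepted and L(M) = ∅.

Yes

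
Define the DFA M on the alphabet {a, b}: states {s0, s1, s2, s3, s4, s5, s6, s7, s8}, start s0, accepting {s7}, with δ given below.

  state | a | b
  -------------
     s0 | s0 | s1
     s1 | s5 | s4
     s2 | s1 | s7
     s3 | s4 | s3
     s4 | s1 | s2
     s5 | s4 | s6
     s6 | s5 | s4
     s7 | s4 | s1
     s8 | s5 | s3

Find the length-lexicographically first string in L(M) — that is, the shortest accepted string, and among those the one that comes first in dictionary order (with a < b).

A breadth-first search from s0 reaches an accepting state first via the path s0 → s1 → s4 → s2 → s7 on input bbbb.
No string of length < 4 is accepted (BFS exhausts all shorter strings without reaching an accepting state), and bbbb is the lexicographically least accepting string of length 4.

bbbb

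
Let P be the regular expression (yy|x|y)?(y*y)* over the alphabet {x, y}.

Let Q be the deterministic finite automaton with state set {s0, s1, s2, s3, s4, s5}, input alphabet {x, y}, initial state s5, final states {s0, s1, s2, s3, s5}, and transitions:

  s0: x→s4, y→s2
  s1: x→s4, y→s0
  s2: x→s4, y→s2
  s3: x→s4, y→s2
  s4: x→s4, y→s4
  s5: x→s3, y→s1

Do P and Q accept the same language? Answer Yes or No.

Converting the expression P to a DFA (subset construction, then merging equivalent states) gives the minimal DFA with states {p0, p1, p2}, start state p0, accepting states {p0, p1} and transitions p0: x→p1, y→p1; p1: x→p2, y→p1; p2: x→p2, y→p2.
Exploring the product automaton P × Q from the start pair (p0, s5), following both machines on each input symbol, reaches 6 state pairs: (p0, s5), (p1, s3), (p1, s1), (p2, s4), (p1, s2), (p1, s0).
P accepts in {p0, p1} and Q accepts in {s0, s1, s2, s3, s5}. In every reachable pair the two components are either both accepting — (p0, s5), (p1, s3), (p1, s1), (p1, s2), (p1, s0) — or both non-accepting, so no string is accepted by exactly one of the machines: L(P) \ L(Q) and L(Q) \ L(P) are both empty.
Hence every string is accepted by P iff it is accepted by Q, and the two languages coincide.

Yes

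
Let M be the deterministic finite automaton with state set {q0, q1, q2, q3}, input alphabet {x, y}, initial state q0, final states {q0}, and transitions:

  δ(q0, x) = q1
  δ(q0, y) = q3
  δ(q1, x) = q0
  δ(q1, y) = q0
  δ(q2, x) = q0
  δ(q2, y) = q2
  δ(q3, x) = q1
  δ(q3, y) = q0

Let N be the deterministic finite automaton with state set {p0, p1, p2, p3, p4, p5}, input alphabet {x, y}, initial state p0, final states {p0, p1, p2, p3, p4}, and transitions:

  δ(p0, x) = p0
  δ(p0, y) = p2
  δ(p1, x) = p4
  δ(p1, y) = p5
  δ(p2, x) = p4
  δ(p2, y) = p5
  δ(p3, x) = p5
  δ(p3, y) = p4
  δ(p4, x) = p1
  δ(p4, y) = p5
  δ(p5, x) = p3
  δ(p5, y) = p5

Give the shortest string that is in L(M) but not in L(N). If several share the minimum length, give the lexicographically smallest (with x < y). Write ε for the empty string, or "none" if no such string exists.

yy

The string yy is accepted by M but not by N.
No shorter string lies in the difference, and yy is the lexicographically first length-2 string in L(M) \ L(N).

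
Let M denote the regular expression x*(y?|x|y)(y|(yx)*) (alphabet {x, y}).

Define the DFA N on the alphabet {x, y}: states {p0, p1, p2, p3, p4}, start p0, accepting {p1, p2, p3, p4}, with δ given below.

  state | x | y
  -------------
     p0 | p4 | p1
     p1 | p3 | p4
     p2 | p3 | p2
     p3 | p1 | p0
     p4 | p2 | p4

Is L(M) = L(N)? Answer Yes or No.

No

The empty string ε is accepted by M but rejected by N.
So L(M) ≠ L(N).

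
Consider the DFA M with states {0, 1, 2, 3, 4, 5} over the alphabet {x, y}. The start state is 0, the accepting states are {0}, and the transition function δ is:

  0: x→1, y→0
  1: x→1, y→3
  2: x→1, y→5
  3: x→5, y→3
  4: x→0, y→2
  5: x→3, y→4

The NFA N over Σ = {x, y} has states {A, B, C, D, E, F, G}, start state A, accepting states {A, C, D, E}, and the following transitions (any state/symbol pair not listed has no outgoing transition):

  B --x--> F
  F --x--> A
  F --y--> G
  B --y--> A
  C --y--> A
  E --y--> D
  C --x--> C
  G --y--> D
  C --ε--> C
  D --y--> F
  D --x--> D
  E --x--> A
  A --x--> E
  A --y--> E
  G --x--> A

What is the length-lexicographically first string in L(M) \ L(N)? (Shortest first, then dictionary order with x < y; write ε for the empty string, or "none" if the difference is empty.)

yyy

The string yyy is accepted by M but not by N.
No shorter string lies in the difference, and yyy is the lexicographically first length-3 string in L(M) \ L(N).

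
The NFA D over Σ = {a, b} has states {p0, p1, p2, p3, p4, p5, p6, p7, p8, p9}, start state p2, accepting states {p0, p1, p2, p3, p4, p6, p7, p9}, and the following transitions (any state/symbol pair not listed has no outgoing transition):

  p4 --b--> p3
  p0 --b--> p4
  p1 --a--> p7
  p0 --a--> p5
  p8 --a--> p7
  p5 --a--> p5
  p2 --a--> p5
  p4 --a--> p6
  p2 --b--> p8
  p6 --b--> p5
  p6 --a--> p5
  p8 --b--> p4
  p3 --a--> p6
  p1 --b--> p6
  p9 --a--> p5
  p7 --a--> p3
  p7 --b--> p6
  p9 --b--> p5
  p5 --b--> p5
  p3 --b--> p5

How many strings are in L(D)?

9

The useful subgraph on states {p2, p3, p4, p6, p7, p8} is acyclic, so L(D) is finite; the longest accepting path visits 5 useful states, giving maximum string length 4.
Counting accepting paths from p2 by length: 1 of length 0, 2 of length 2, 4 of length 3, 2 of length 4. Total 9.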